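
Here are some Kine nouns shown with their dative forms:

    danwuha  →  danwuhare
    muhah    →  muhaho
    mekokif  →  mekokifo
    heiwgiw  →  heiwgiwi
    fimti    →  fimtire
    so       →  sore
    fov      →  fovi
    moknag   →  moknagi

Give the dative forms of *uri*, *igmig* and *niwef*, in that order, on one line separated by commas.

The suffix is conditioned by the final sound: -o when the stem ends in a voiceless consonant (*muhah*, *mekokif*); -i when the stem ends in a voiced consonant (*heiwgiw*, *fov*, *moknag*); -re when the stem ends in a vowel (*danwuha*, *fimti*, *so*).
*uri*: final sound = /i/, a vowel → -re → *urire*.
The final sound of *igmig* is /g/, which is a voiced consonant, so the suffix is -i, giving *igmigi*.
Since the final sound of *niwef* is /f/ (a voiceless consonant), it takes -o, giving *niwefo*.

urire, igmigi, niwefo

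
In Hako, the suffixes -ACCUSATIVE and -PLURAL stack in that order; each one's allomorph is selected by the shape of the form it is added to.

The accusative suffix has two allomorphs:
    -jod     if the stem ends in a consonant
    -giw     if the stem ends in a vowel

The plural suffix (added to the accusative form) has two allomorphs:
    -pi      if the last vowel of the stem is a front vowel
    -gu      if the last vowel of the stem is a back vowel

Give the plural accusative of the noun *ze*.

zegiwpi

*ze* — final sound /e/ (a vowel) → -giw → *zegiw*.
Since the last vowel of the accusative form *zegiw* is /i/ (a front vowel), it takes -pi, giving *zegiwpi*.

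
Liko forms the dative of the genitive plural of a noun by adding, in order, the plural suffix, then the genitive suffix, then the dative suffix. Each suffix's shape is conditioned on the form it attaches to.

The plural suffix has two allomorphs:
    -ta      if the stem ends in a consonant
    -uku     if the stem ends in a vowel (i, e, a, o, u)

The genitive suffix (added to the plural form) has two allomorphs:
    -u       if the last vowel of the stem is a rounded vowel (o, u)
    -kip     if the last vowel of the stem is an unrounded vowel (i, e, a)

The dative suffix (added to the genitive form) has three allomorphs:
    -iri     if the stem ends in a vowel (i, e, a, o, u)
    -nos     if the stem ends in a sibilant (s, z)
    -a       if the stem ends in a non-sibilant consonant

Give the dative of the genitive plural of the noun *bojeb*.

bojebtakipa

Since the final sound of *bojeb* is /b/ (a consonant), it takes -ta, giving *bojebta*.
Since the last vowel of the plural form *bojebta* is /a/ (an unrounded vowel), it takes -kip, giving *bojebtakip*.
The genitive form *bojebtakip* — final sound /p/ (a non-sibilant consonant) → -a → *bojebtakipa*.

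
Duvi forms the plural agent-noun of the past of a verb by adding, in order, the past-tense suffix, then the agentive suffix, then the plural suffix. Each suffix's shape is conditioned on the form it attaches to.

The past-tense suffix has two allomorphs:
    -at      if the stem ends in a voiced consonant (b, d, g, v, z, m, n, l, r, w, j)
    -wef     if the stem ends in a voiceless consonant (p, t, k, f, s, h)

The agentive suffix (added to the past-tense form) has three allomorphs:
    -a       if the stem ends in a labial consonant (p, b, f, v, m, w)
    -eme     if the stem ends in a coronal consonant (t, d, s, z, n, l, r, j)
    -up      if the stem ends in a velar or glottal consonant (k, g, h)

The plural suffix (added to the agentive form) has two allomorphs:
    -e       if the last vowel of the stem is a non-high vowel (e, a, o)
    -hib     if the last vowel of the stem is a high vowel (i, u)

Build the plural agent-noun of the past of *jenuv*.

The final consonant of *jenuv* is /v/, which is voiced, so the past-tense suffix is -at, giving *jenuvat*.
Since the final consonant of the past-tense form *jenuvat* is /t/ (coronal), it takes -eme, giving *jenuvateme*.
Since the last vowel of the agentive form *jenuvateme* is /e/ (a non-high vowel), it takes -e, giving *jenuvatemee*.

jenuvatemee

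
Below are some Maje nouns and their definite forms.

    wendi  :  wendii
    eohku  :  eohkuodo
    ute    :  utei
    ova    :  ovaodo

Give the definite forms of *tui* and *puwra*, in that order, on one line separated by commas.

tuii, puwraodo

The suffix is conditioned by the last vowel: -i when the last vowel of the stem is a front vowel (*wendi*, *ute*); -odo when the last vowel of the stem is a back vowel (*eohku*, *ova*).
Since the last vowel of *tui* is /i/ (a front vowel), it takes -i, giving *tuii*.
The last vowel of *puwra* is /a/, which is a back vowel, so the suffix is -odo, giving *puwraodo*.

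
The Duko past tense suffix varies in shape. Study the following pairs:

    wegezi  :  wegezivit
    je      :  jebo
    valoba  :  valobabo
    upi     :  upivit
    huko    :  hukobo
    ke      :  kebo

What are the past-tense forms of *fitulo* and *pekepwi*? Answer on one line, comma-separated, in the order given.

The suffix is conditioned by the last vowel: -vit when the last vowel of the stem is a high vowel (*wegezi*, *upi*); -bo when the last vowel of the stem is a non-high vowel (*je*, *valoba*, *huko*, *ke*).
Since the last vowel of *fitulo* is /o/ (a non-high vowel), it takes -bo, giving *fitulobo*.
*pekepwi*: last vowel = /i/, a high vowel → -vit → *pekepwivit*.

fitulobo, pekepwivit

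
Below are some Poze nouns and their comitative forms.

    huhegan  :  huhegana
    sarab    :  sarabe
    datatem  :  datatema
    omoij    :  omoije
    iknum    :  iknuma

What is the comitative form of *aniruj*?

The alternation tracks the final consonant of the stem — -a when the stem ends in a nasal (*huhegan*, *datatem*, *iknum*); -e when the stem ends in a non-nasal consonant (*sarab*, *omoij*).
*aniruj* — final consonant /j/ (non-nasal) → -e → *aniruje*.

aniruje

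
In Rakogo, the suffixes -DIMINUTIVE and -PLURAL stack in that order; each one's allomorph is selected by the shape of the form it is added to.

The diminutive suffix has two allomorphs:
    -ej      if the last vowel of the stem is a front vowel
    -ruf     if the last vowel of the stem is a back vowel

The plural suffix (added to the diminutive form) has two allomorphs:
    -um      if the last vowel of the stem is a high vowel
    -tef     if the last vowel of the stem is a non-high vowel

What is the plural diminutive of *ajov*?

ajovrufum

*ajov*: last vowel = /o/, a back vowel → -ruf → *ajovruf*.
The diminutive form *ajovruf*: last vowel = /u/, a high vowel → -um → *ajovrufum*.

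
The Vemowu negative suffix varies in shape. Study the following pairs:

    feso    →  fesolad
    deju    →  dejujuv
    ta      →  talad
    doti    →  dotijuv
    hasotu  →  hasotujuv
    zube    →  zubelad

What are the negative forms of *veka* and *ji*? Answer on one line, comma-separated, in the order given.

vekalad, jijuv

The suffix is conditioned by the last vowel: -juv when the last vowel of the stem is a high vowel (*deju*, *doti*, *hasotu*); -lad when the last vowel of the stem is a non-high vowel (*feso*, *ta*, *zube*).
*veka*: last vowel = /a/, a non-high vowel → -lad → *vekalad*.
Since the last vowel of *ji* is /i/ (a high vowel), it takes -juv, giving *jijuv*.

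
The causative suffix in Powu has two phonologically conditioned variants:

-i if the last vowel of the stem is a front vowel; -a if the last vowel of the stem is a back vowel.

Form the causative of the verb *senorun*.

senoruna

*senorun*: last vowel = /u/, a back vowel → -a → *senoruna*.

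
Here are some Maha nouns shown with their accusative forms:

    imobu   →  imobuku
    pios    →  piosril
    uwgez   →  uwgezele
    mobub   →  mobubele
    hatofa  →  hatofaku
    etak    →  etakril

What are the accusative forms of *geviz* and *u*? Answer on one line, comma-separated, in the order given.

gevizele, uku

Looking at the final sound of each stem: -ril when the stem ends in a voiceless consonant (*pios*, *etak*); -ele when the stem ends in a voiced consonant (*uwgez*, *mobub*); -ku when the stem ends in a vowel (*imobu*, *hatofa*).
*geviz*: final sound = /z/, a voiced consonant → -ele → *gevizele*.
*u*: final sound = /u/, a vowel → -ku → *uku*.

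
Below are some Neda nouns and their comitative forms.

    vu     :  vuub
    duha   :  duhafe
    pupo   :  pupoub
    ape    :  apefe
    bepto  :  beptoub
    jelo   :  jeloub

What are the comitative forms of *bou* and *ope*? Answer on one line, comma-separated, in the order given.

bouub, opefe

The pattern is rounding harmony: -ub when the last vowel of the stem is a rounded vowel (*vu*, *pupo*, *bepto*, *jelo*); -fe when the last vowel of the stem is an unrounded vowel (*duha*, *ape*).
The last vowel of *bou* is /u/, which is a rounded vowel, so the suffix is -ub, giving *bouub*.
Since the last vowel of *ope* is /e/ (an unrounded vowel), it takes -fe, giving *opefe*.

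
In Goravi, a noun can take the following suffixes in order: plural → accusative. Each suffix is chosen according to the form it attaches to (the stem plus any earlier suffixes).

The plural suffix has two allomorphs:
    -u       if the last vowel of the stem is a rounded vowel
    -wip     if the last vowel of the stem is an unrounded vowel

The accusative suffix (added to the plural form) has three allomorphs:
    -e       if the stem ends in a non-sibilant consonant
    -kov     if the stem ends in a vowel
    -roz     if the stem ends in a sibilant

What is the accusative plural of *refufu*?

The last vowel of *refufu* is /u/, which is a rounded vowel, so the plural suffix is -u, giving *refufuu*.
The plural form *refufuu*: final sound = /u/, a vowel → -kov → *refufuukov*.

refufuukov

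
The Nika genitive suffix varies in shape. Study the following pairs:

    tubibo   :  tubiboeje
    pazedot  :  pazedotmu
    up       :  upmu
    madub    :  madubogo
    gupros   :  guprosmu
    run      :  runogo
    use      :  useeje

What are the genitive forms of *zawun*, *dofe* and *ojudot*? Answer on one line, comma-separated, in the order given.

zawunogo, dofeeje, ojudotmu

Looking at the final sound of each stem: -mu when the stem ends in a voiceless consonant (*pazedot*, *up*, *gupros*); -ogo when the stem ends in a voiced consonant (*madub*, *run*); -eje when the stem ends in a vowel (*tubibo*, *use*).
Since the final sound of *zawun* is /n/ (a voiced consonant), it takes -ogo, giving *zawunogo*.
Since the final sound of *dofe* is /e/ (a vowel), it takes -eje, giving *dofeeje*.
*ojudot*: final sound = /t/, a voiceless consonant → -mu → *ojudotmu*.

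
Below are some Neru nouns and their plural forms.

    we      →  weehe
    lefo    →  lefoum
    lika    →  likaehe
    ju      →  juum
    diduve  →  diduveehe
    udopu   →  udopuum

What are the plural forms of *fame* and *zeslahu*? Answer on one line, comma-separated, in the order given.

The alternation tracks the last vowel of the stem — -um when the last vowel of the stem is a rounded vowel (*lefo*, *ju*, *udopu*); -ehe when the last vowel of the stem is an unrounded vowel (*we*, *lika*, *diduve*).
Since the last vowel of *fame* is /e/ (an unrounded vowel), it takes -ehe, giving *fameehe*.
*zeslahu*: last vowel = /u/, a rounded vowel → -um → *zeslahuum*.

fameehe, zeslahuum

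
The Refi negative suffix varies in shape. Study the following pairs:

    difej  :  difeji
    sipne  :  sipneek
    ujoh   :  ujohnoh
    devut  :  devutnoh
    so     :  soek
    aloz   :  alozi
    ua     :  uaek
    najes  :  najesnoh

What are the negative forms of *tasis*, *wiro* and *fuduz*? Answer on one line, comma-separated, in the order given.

Looking at the final sound of each stem: -noh when the stem ends in a voiceless consonant (*ujoh*, *devut*, *najes*); -i when the stem ends in a voiced consonant (*difej*, *aloz*); -ek when the stem ends in a vowel (*sipne*, *so*, *ua*).
*tasis* — final sound /s/ (a voiceless consonant) → -noh → *tasisnoh*.
Since the final sound of *wiro* is /o/ (a vowel), it takes -ek, giving *wiroek*.
*fuduz* — final sound /z/ (a voiced consonant) → -i → *fuduzi*.

tasisnoh, wiroek, fuduzi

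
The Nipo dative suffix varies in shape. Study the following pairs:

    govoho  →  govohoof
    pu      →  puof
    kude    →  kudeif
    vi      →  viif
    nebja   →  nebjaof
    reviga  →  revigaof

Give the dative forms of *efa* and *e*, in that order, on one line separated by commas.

The alternation tracks the last vowel of the stem — -if when the last vowel of the stem is a front vowel (*kude*, *vi*); -of when the last vowel of the stem is a back vowel (*govoho*, *pu*, *nebja*, *reviga*).
*efa* — last vowel /a/ (a back vowel) → -of → *efaof*.
*e* — last vowel /e/ (a front vowel) → -if → *eif*.

efaof, eif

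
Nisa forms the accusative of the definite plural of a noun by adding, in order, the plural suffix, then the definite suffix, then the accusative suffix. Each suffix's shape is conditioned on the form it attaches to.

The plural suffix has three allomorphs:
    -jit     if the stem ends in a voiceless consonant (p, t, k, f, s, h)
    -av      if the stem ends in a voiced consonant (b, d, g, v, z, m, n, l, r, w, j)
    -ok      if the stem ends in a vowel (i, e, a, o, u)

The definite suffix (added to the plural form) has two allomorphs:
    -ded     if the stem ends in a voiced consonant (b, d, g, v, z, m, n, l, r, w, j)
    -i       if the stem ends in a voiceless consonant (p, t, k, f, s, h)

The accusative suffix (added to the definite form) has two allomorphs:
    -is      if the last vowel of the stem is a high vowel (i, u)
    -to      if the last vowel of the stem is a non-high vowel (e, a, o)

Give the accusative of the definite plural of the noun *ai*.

Since the final sound of *ai* is /i/ (a vowel), it takes -ok, giving *aiok*.
The final consonant of the plural form *aiok* is /k/, which is voiceless, so the definite suffix is -i, giving *aioki*.
Since the last vowel of the definite form *aioki* is /i/ (a high vowel), it takes -is, giving *aiokiis*.

aiokiis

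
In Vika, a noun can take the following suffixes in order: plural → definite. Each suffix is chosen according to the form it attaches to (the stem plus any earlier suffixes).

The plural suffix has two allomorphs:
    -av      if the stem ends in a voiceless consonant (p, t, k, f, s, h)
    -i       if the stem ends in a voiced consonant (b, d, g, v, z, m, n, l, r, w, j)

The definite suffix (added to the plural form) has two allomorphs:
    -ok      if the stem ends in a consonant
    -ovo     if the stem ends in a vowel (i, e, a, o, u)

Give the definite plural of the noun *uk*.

The final consonant of *uk* is /k/, which is voiceless, so the plural suffix is -av, giving *ukav*.
Since the final sound of the plural form *ukav* is /v/ (a consonant), it takes -ok, giving *ukavok*.

ukavok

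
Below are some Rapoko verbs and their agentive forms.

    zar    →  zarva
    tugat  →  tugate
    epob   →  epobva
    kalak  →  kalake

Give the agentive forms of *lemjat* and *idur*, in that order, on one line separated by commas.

The pattern is voicing of the final consonant: -e when the stem ends in a voiceless consonant (*tugat*, *kalak*); -va when the stem ends in a voiced consonant (*zar*, *epob*).
*lemjat*: final consonant = /t/, voiceless → -e → *lemjate*.
*idur*: final consonant = /r/, voiced → -va → *idurva*.

lemjate, idurva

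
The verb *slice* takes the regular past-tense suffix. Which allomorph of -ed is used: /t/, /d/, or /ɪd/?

/t/

The stem *slice* ends in a voiceless consonant other than /t/.
The -ed suffix is realized as /ɪd/ after /t, d/; as /t/ after other voiceless consonants; and as /d/ after other voiced sounds.
So -ed on *slice* is pronounced /t/.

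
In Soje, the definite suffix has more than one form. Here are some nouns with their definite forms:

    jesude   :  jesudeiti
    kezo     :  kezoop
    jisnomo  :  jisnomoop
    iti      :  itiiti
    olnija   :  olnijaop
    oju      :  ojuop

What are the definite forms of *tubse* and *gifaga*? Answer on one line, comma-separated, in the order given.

tubseiti, gifagaop

Looking at the last vowel of each stem: -iti when the last vowel of the stem is a front vowel (*jesude*, *iti*); -op when the last vowel of the stem is a back vowel (*kezo*, *jisnomo*, *olnija*, *oju*).
The last vowel of *tubse* is /e/, which is a front vowel, so the suffix is -iti, giving *tubseiti*.
Since the last vowel of *gifaga* is /a/ (a back vowel), it takes -op, giving *gifagaop*.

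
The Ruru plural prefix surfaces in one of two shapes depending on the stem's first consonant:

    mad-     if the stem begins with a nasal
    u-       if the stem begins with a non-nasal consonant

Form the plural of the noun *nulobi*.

madnulobi

*nulobi* — first consonant /n/ (a nasal) → mad- → *madnulobi*.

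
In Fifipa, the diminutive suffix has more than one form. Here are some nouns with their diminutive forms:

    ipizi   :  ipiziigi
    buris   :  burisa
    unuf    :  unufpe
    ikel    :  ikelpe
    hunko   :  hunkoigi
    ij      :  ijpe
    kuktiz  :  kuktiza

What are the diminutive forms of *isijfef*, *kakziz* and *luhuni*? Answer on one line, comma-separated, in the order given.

isijfefpe, kakziza, luhuniigi

The suffix is conditioned by the final sound: -a when the stem ends in a sibilant (*buris*, *kuktiz*); -pe when the stem ends in a non-sibilant consonant (*unuf*, *ikel*, *ij*); -igi when the stem ends in a vowel (*ipizi*, *hunko*).
Since the final sound of *isijfef* is /f/ (a non-sibilant consonant), it takes -pe, giving *isijfefpe*.
The final sound of *kakziz* is /z/, which is a sibilant, so the suffix is -a, giving *kakziza*.
The final sound of *luhuni* is /i/, which is a vowel, so the suffix is -igi, giving *luhuniigi*.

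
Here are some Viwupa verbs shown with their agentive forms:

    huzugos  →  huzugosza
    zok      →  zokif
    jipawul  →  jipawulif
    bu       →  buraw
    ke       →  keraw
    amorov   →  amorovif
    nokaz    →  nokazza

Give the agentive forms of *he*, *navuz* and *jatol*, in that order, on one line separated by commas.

heraw, navuzza, jatolif

The pattern is sibilance of the final sound: -za when the stem ends in a sibilant (*huzugos*, *nokaz*); -if when the stem ends in a non-sibilant consonant (*zok*, *jipawul*, *amorov*); -raw when the stem ends in a vowel (*bu*, *ke*).
Since the final sound of *he* is /e/ (a vowel), it takes -raw, giving *heraw*.
The final sound of *navuz* is /z/, which is a sibilant, so the suffix is -za, giving *navuzza*.
*jatol* — final sound /l/ (a non-sibilant consonant) → -if → *jatolif*.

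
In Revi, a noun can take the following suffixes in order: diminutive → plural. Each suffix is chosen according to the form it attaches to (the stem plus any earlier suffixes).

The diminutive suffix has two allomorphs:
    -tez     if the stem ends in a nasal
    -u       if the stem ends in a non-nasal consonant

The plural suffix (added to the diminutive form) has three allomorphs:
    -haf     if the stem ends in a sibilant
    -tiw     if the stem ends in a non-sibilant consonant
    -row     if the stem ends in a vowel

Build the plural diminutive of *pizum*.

pizumtezhaf

*pizum* — final consonant /m/ (a nasal) → -tez → *pizumtez*.
The diminutive form *pizumtez*: final sound = /z/, a sibilant → -haf → *pizumtezhaf*.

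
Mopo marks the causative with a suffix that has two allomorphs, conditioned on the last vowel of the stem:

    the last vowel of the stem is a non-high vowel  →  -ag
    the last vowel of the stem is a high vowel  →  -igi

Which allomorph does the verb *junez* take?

-ag

Since the last vowel of *junez* is /e/ (a non-high vowel), it takes -ag.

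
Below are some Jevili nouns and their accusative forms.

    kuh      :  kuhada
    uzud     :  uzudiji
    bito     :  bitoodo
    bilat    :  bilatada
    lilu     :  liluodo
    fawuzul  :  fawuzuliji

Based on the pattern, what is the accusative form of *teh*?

tehada

Looking at the final sound of each stem: -ada when the stem ends in a voiceless consonant (*kuh*, *bilat*); -iji when the stem ends in a voiced consonant (*uzud*, *fawuzul*); -odo when the stem ends in a vowel (*bito*, *lilu*).
*teh* — final sound /h/ (a voiceless consonant) → -ada → *tehada*.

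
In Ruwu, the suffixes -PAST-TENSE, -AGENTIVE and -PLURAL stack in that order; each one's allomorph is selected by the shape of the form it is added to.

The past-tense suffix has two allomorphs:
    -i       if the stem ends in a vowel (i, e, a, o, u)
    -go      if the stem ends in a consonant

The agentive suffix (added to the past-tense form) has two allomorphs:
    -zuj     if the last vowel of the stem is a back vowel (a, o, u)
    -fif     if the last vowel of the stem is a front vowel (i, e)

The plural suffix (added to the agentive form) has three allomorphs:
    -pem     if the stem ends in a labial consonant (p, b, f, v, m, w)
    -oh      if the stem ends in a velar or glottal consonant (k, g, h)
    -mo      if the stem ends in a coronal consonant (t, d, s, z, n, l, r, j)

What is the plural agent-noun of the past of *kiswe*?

kisweififpem

*kiswe*: final sound = /e/, a vowel → -i → *kiswei*.
The past-tense form *kiswei*: last vowel = /i/, a front vowel → -fif → *kisweifif*.
The agentive form *kisweifif*: final consonant = /f/, labial → -pem → *kisweififpem*.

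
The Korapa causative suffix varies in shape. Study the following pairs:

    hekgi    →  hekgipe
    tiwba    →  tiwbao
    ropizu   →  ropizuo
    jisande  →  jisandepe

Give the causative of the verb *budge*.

budgepe

The suffix is conditioned by the last vowel: -pe when the last vowel of the stem is a front vowel (*hekgi*, *jisande*); -o when the last vowel of the stem is a back vowel (*tiwba*, *ropizu*).
Since the last vowel of *budge* is /e/ (a front vowel), it takes -pe, giving *budgepe*.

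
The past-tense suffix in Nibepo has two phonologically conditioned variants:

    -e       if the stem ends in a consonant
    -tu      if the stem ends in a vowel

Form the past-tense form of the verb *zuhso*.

*zuhso* — final sound /o/ (a vowel) → -tu → *zuhsotu*.

zuhsotu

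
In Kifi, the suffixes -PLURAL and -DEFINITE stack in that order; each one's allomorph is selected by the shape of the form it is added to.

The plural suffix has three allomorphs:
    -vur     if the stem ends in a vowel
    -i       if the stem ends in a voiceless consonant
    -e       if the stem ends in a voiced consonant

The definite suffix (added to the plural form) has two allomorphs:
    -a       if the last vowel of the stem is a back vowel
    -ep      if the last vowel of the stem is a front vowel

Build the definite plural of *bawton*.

Since the final sound of *bawton* is /n/ (a voiced consonant), it takes -e, giving *bawtone*.
Since the last vowel of the plural form *bawtone* is /e/ (a front vowel), it takes -ep, giving *bawtoneep*.

bawtoneep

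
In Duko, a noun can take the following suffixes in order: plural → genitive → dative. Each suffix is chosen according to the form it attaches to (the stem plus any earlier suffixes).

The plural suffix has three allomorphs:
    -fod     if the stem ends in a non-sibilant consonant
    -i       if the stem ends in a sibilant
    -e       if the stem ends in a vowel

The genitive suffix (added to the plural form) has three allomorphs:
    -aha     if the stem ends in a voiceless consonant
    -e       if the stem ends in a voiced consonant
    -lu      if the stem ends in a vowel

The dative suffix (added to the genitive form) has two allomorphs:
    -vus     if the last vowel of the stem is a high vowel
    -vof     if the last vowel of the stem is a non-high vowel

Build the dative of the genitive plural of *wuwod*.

wuwodfodevof

*wuwod* — final sound /d/ (a non-sibilant consonant) → -fod → *wuwodfod*.
The final sound of the plural form *wuwodfod* is /d/, which is a voiced consonant, so the genitive suffix is -e, giving *wuwodfode*.
Since the last vowel of the genitive form *wuwodfode* is /e/ (a non-high vowel), it takes -vof, giving *wuwodfodevof*.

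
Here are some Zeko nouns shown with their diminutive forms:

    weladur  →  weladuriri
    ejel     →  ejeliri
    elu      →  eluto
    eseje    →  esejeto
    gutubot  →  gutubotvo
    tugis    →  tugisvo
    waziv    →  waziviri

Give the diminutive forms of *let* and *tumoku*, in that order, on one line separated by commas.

The alternation tracks the final sound of the stem — -vo when the stem ends in a voiceless consonant (*gutubot*, *tugis*); -iri when the stem ends in a voiced consonant (*weladur*, *ejel*, *waziv*); -to when the stem ends in a vowel (*elu*, *eseje*).
Since the final sound of *let* is /t/ (a voiceless consonant), it takes -vo, giving *letvo*.
The final sound of *tumoku* is /u/, which is a vowel, so the suffix is -to, giving *tumokuto*.

letvo, tumokuto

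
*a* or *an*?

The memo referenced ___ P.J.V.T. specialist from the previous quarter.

The indefinite article is chosen by the initial *sound* of the following word, not its spelling.
The initialism *P.J.V.T.* is read letter by letter; the first letter, P, is pronounced /piː/, which begins with a consonant sound.
So the article is *a*: The memo referenced a P.J.V.T. specialist from the previous quarter.

a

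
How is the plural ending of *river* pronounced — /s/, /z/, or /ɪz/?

/z/

The stem *river* ends in a voiced non-sibilant sound.
The plural suffix surfaces as /ɪz/ after sibilants, /s/ after other voiceless consonants, and /z/ after other voiced sounds.
So the plural -s on *river* is pronounced /z/.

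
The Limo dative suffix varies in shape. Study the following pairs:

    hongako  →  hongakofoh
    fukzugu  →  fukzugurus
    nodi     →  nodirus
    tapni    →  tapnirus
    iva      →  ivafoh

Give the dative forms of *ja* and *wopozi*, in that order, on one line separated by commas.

The alternation tracks the last vowel of the stem — -rus when the last vowel of the stem is a high vowel (*fukzugu*, *nodi*, *tapni*); -foh when the last vowel of the stem is a non-high vowel (*hongako*, *iva*).
The last vowel of *ja* is /a/, which is a non-high vowel, so the suffix is -foh, giving *jafoh*.
The last vowel of *wopozi* is /i/, which is a high vowel, so the suffix is -rus, giving *wopozirus*.

jafoh, wopozirus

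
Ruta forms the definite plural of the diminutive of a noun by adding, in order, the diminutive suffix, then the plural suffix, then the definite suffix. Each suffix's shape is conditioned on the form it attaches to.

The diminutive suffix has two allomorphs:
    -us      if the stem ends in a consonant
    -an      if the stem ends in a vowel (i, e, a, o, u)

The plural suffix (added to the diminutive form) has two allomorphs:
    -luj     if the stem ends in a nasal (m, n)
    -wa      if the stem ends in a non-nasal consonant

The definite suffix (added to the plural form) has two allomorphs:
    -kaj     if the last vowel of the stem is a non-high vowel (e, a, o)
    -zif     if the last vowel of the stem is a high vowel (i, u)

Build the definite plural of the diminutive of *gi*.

*gi*: final sound = /i/, a vowel → -an → *gian*.
The diminutive form *gian* — final consonant /n/ (a nasal) → -luj → *gianluj*.
The plural form *gianluj*: last vowel = /u/, a high vowel → -zif → *gianlujzif*.

gianlujzif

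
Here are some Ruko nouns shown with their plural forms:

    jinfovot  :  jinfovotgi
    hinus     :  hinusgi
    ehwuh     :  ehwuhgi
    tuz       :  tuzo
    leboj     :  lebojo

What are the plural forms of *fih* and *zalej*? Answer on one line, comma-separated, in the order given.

fihgi, zalejo

The suffix is conditioned by the final consonant: -gi when the stem ends in a voiceless consonant (*jinfovot*, *hinus*, *ehwuh*); -o when the stem ends in a voiced consonant (*tuz*, *leboj*).
*fih* — final consonant /h/ (voiceless) → -gi → *fihgi*.
*zalej* — final consonant /j/ (voiced) → -o → *zalejo*.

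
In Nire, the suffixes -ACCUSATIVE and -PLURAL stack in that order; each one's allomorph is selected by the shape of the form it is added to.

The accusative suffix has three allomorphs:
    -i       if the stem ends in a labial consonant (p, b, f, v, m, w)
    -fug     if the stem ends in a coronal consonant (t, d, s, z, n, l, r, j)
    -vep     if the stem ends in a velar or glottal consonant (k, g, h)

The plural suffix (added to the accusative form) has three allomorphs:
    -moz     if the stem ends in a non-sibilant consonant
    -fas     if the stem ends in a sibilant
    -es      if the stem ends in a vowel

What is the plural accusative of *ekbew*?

ekbewies

*ekbew*: final consonant = /w/, labial → -i → *ekbewi*.
The accusative form *ekbewi* — final sound /i/ (a vowel) → -es → *ekbewies*.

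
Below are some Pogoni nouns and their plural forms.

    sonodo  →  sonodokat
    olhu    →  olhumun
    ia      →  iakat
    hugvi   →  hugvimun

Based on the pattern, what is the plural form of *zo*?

zokat

The alternation tracks the last vowel of the stem — -mun when the last vowel of the stem is a high vowel (*olhu*, *hugvi*); -kat when the last vowel of the stem is a non-high vowel (*sonodo*, *ia*).
The last vowel of *zo* is /o/, which is a non-high vowel, so the suffix is -kat, giving *zokat*.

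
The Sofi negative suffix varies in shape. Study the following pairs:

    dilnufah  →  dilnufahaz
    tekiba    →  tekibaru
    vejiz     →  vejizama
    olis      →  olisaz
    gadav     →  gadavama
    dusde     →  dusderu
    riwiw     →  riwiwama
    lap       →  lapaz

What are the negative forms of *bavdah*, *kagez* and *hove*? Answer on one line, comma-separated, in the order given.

The pattern is voicing of the final sound: -az when the stem ends in a voiceless consonant (*dilnufah*, *olis*, *lap*); -ama when the stem ends in a voiced consonant (*vejiz*, *gadav*, *riwiw*); -ru when the stem ends in a vowel (*tekiba*, *dusde*).
Since the final sound of *bavdah* is /h/ (a voiceless consonant), it takes -az, giving *bavdahaz*.
Since the final sound of *kagez* is /z/ (a voiced consonant), it takes -ama, giving *kagezama*.
The final sound of *hove* is /e/, which is a vowel, so the suffix is -ru, giving *hoveru*.

bavdahaz, kagezama, hoveru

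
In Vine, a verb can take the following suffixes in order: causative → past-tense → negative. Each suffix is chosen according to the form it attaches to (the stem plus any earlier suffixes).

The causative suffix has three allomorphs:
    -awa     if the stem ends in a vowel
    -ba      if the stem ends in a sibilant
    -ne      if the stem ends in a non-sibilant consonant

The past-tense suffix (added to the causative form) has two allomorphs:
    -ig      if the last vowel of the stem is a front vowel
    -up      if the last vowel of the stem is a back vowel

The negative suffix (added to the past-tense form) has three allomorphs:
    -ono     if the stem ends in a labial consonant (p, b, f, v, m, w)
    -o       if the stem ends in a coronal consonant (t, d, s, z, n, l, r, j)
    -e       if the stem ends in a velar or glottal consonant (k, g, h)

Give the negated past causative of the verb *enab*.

enabneige

Since the final sound of *enab* is /b/ (a non-sibilant consonant), it takes -ne, giving *enabne*.
The causative form *enabne*: last vowel = /e/, a front vowel → -ig → *enabneig*.
The final consonant of the past-tense form *enabneig* is /g/, which is velar/glottal, so the negative suffix is -e, giving *enabneige*.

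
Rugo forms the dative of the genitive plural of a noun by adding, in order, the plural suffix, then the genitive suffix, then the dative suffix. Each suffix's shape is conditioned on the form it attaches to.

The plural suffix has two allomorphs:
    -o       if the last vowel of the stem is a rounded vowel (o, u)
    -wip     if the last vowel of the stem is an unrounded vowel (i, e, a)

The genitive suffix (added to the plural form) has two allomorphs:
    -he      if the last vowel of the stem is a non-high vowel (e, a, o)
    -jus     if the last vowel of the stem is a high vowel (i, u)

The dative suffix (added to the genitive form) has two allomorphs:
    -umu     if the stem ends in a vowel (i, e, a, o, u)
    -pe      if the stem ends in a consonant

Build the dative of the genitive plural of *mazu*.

The last vowel of *mazu* is /u/, which is a rounded vowel, so the plural suffix is -o, giving *mazuo*.
The last vowel of the plural form *mazuo* is /o/, which is a non-high vowel, so the genitive suffix is -he, giving *mazuohe*.
The genitive form *mazuohe*: final sound = /e/, a vowel → -umu → *mazuoheumu*.

mazuoheumu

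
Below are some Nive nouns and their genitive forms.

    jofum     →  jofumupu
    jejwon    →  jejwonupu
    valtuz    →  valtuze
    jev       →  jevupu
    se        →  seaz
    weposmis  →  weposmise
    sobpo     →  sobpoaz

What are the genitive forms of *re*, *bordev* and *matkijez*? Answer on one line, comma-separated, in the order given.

reaz, bordevupu, matkijeze

The suffix is conditioned by the final sound: -e when the stem ends in a sibilant (*valtuz*, *weposmis*); -upu when the stem ends in a non-sibilant consonant (*jofum*, *jejwon*, *jev*); -az when the stem ends in a vowel (*se*, *sobpo*).
*re* — final sound /e/ (a vowel) → -az → *reaz*.
*bordev*: final sound = /v/, a non-sibilant consonant → -upu → *bordevupu*.
*matkijez* — final sound /z/ (a sibilant) → -e → *matkijeze*.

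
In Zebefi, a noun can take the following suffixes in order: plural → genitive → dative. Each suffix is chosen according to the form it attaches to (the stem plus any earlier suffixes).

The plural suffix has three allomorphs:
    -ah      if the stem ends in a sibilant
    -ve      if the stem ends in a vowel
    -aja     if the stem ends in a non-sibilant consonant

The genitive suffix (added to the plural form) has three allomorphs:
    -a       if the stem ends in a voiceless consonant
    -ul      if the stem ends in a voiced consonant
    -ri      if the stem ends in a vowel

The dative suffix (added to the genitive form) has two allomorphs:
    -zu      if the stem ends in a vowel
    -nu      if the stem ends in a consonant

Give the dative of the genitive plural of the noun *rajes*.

*rajes*: final sound = /s/, a sibilant → -ah → *rajesah*.
The final sound of the plural form *rajesah* is /h/, which is a voiceless consonant, so the genitive suffix is -a, giving *rajesaha*.
The genitive form *rajesaha*: final sound = /a/, a vowel → -zu → *rajesahazu*.

rajesahazu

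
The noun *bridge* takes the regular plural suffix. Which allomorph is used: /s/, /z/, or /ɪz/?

The stem *bridge* ends in a sibilant (/s, z, ʃ, ʒ, tʃ, dʒ/).
The plural suffix surfaces as /ɪz/ after sibilants, /s/ after other voiceless consonants, and /z/ after other voiced sounds.
So the plural -s on *bridge* is pronounced /ɪz/.

/ɪz/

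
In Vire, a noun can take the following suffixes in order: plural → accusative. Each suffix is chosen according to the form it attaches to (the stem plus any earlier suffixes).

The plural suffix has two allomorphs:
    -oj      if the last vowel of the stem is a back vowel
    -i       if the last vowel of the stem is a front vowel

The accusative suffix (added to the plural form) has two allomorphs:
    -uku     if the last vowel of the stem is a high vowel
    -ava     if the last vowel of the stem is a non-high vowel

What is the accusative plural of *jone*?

joneiuku

Since the last vowel of *jone* is /e/ (a front vowel), it takes -i, giving *jonei*.
The last vowel of the plural form *jonei* is /i/, which is a high vowel, so the accusative suffix is -uku, giving *joneiuku*.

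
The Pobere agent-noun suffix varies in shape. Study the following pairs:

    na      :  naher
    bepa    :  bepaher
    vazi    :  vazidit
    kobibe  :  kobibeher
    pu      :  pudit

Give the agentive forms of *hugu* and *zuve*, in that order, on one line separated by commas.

hugudit, zuveher

The pattern is height harmony: -dit when the last vowel of the stem is a high vowel (*vazi*, *pu*); -her when the last vowel of the stem is a non-high vowel (*na*, *bepa*, *kobibe*).
The last vowel of *hugu* is /u/, which is a high vowel, so the suffix is -dit, giving *hugudit*.
*zuve*: last vowel = /e/, a non-high vowel → -her → *zuveher*.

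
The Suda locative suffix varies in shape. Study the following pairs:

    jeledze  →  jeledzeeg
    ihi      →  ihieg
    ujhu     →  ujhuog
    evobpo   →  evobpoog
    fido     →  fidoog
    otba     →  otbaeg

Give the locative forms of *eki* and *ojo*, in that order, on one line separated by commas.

The alternation tracks the last vowel of the stem — -og when the last vowel of the stem is a rounded vowel (*ujhu*, *evobpo*, *fido*); -eg when the last vowel of the stem is an unrounded vowel (*jeledze*, *ihi*, *otba*).
*eki*: last vowel = /i/, an unrounded vowel → -eg → *ekieg*.
*ojo* — last vowel /o/ (a rounded vowel) → -og → *ojoog*.

ekieg, ojoog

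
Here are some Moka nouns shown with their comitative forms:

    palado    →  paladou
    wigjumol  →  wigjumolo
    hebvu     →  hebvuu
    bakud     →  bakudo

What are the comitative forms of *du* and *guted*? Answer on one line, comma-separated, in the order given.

Looking at the final sound of each stem: -o when the stem ends in a consonant (*wigjumol*, *bakud*); -u when the stem ends in a vowel (*palado*, *hebvu*).
*du* — final sound /u/ (a vowel) → -u → *duu*.
*guted* — final sound /d/ (a consonant) → -o → *gutedo*.

duu, gutedo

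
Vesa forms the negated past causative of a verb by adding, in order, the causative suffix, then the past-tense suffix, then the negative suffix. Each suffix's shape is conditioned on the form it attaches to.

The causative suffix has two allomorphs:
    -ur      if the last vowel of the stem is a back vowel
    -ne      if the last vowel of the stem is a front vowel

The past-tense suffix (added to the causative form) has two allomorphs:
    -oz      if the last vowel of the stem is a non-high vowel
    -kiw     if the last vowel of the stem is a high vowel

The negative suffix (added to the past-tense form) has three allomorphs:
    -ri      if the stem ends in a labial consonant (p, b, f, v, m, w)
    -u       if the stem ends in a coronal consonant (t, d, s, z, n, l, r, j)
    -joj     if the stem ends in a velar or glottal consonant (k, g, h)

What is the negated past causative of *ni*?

The last vowel of *ni* is /i/, which is a front vowel, so the causative suffix is -ne, giving *nine*.
The last vowel of the causative form *nine* is /e/, which is a non-high vowel, so the past-tense suffix is -oz, giving *nineoz*.
The final consonant of the past-tense form *nineoz* is /z/, which is coronal, so the negative suffix is -u, giving *nineozu*.

nineozu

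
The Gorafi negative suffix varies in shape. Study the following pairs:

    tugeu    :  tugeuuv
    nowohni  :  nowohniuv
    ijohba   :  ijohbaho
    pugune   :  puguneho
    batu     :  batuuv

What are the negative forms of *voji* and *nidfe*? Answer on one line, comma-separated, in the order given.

vojiuv, nidfeho

The suffix is conditioned by the last vowel: -uv when the last vowel of the stem is a high vowel (*tugeu*, *nowohni*, *batu*); -ho when the last vowel of the stem is a non-high vowel (*ijohba*, *pugune*).
*voji* — last vowel /i/ (a high vowel) → -uv → *vojiuv*.
Since the last vowel of *nidfe* is /e/ (a non-high vowel), it takes -ho, giving *nidfeho*.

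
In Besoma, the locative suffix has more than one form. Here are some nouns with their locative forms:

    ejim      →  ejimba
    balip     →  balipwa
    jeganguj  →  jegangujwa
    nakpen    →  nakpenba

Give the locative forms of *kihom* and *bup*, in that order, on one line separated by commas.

The alternation tracks the final consonant of the stem — -ba when the stem ends in a nasal (*ejim*, *nakpen*); -wa when the stem ends in a non-nasal consonant (*balip*, *jeganguj*).
*kihom* — final consonant /m/ (a nasal) → -ba → *kihomba*.
*bup* — final consonant /p/ (non-nasal) → -wa → *bupwa*.

kihomba, bupwa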